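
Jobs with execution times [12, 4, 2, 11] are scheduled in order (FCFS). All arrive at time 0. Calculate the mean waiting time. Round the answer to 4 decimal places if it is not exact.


FCFS order (as given): [12, 4, 2, 11]
Waiting times:
  Job 1: wait = 0
  Job 2: wait = 12
  Job 3: wait = 16
  Job 4: wait = 18
Sum of waiting times = 46
Average waiting time = 46/4 = 11.5

11.5


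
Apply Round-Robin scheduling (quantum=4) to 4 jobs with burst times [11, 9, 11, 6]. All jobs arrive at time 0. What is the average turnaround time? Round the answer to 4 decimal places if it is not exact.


Time quantum = 4
Execution trace:
  J1 runs 4 units, time = 4
  J2 runs 4 units, time = 8
  J3 runs 4 units, time = 12
  J4 runs 4 units, time = 16
  J1 runs 4 units, time = 20
  J2 runs 4 units, time = 24
  J3 runs 4 units, time = 28
  J4 runs 2 units, time = 30
  J1 runs 3 units, time = 33
  J2 runs 1 units, time = 34
  J3 runs 3 units, time = 37
Finish times: [33, 34, 37, 30]
Average turnaround = 134/4 = 33.5

33.5


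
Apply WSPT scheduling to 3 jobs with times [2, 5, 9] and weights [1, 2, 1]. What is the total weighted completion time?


Compute p/w ratios and sort ascending (WSPT): [(2, 1), (5, 2), (9, 1)]
Compute weighted completion times:
  Job (p=2,w=1): C=2, w*C=1*2=2
  Job (p=5,w=2): C=7, w*C=2*7=14
  Job (p=9,w=1): C=16, w*C=1*16=16
Total weighted completion time = 32

32


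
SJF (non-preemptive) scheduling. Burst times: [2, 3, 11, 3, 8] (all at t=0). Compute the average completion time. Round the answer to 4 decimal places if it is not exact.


SJF order (ascending): [2, 3, 3, 8, 11]
Completion times:
  Job 1: burst=2, C=2
  Job 2: burst=3, C=5
  Job 3: burst=3, C=8
  Job 4: burst=8, C=16
  Job 5: burst=11, C=27
Average completion = 58/5 = 11.6

11.6


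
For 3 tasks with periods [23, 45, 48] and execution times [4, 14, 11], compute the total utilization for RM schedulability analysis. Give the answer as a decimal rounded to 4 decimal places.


Compute individual utilizations (exact fractions):
  Task 1: C/T = 4/23 (approx. 0.1739)
  Task 2: C/T = 14/45 (approx. 0.3111)
  Task 3: C/T = 11/48 (approx. 0.2292)
Total utilization U = 4/23 + 14/45 + 11/48 = 11827/16560
Rounded to 4 decimal places: U = 0.7142
RM (Liu & Layland) bound for 3 tasks = 0.779763; compare with U = 11827/16560 (approx. 0.714191)
U <= bound, so schedulable by RM sufficient condition.

0.7142


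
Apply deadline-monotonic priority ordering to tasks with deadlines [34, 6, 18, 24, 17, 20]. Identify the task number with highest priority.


Sort tasks by relative deadline (ascending):
  Task 2: deadline = 6
  Task 5: deadline = 17
  Task 3: deadline = 18
  Task 6: deadline = 20
  Task 4: deadline = 24
  Task 1: deadline = 34
Priority order (highest first): [2, 5, 3, 6, 4, 1]
Highest priority task = 2

2


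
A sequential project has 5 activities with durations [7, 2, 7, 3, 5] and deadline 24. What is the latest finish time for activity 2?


LF(activity 2) = deadline - sum of successor durations
Successors: activities 3 through 5 with durations [7, 3, 5]
Sum of successor durations = 15
LF = 24 - 15 = 9

9


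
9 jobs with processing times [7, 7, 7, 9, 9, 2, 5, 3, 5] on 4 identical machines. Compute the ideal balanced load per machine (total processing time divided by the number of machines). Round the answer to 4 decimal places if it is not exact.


Total processing time = 7 + 7 + 7 + 9 + 9 + 2 + 5 + 3 + 5 = 54
Number of machines = 4
Ideal balanced load = 54 / 4 = 13.5

13.5


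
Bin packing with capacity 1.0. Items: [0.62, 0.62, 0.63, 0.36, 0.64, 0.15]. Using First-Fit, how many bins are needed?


Place items sequentially using First-Fit:
  Item 0.62 -> new Bin 1
  Item 0.62 -> new Bin 2
  Item 0.63 -> new Bin 3
  Item 0.36 -> Bin 1 (now 0.98)
  Item 0.64 -> new Bin 4
  Item 0.15 -> Bin 2 (now 0.77)
Total bins used = 4

4


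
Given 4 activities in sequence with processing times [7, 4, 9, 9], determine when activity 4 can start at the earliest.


Activity 4 starts after activities 1 through 3 complete.
Predecessor durations: [7, 4, 9]
ES = 7 + 4 + 9 = 20

20


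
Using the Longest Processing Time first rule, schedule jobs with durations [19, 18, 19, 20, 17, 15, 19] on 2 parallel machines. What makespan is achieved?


Sort jobs in decreasing order (LPT): [20, 19, 19, 19, 18, 17, 15]
Assign each job to the least loaded machine:
  Machine 1: jobs [20, 19, 17, 15], load = 71
  Machine 2: jobs [19, 19, 18], load = 56
Makespan = max load = 71

71


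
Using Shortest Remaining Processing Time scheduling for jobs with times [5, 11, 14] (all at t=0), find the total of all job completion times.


Since all jobs arrive at t=0, SRPT equals SPT ordering.
SPT order: [5, 11, 14]
Completion times:
  Job 1: p=5, C=5
  Job 2: p=11, C=16
  Job 3: p=14, C=30
Total completion time = 5 + 16 + 30 = 51

51


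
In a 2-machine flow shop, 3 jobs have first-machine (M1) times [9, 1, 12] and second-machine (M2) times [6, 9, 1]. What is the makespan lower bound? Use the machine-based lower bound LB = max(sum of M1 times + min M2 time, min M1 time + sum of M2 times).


LB1 = sum(M1 times) + min(M2 times) = 22 + 1 = 23
LB2 = min(M1 times) + sum(M2 times) = 1 + 16 = 17
Lower bound = max(LB1, LB2) = max(23, 17) = 23

23


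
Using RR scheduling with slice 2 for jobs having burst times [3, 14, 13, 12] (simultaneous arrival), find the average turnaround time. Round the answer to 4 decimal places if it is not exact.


Time quantum = 2
Execution trace:
  J1 runs 2 units, time = 2
  J2 runs 2 units, time = 4
  J3 runs 2 units, time = 6
  J4 runs 2 units, time = 8
  J1 runs 1 units, time = 9
  J2 runs 2 units, time = 11
  J3 runs 2 units, time = 13
  J4 runs 2 units, time = 15
  J2 runs 2 units, time = 17
  J3 runs 2 units, time = 19
  J4 runs 2 units, time = 21
  J2 runs 2 units, time = 23
  J3 runs 2 units, time = 25
  J4 runs 2 units, time = 27
  J2 runs 2 units, time = 29
  J3 runs 2 units, time = 31
  J4 runs 2 units, time = 33
  J2 runs 2 units, time = 35
  J3 runs 2 units, time = 37
  J4 runs 2 units, time = 39
  J2 runs 2 units, time = 41
  J3 runs 1 units, time = 42
Finish times: [9, 41, 42, 39]
Average turnaround = 131/4 = 32.75

32.75


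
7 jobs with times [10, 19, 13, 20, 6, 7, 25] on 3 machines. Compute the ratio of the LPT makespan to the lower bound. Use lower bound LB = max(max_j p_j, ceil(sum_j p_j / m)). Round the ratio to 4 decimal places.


LPT order: [25, 20, 19, 13, 10, 7, 6]
Machine loads after assignment: [32, 36, 32]
LPT makespan = 36
Lower bound = max(max_job, ceil(total/3)) = max(25, 34) = 34
Ratio = 36 / 34 = 1.0588

1.0588


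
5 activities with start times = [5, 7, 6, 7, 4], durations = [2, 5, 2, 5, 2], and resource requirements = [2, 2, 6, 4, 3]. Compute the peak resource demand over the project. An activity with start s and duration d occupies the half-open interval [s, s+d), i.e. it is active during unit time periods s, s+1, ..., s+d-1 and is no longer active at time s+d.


Each activity i is active on [start_i, start_i + duration_i).
Compute total resource usage per time slot:
  t=0: active resources = [], total = 0
  t=1: active resources = [], total = 0
  t=2: active resources = [], total = 0
  t=3: active resources = [], total = 0
  t=4: active resources = [3], total = 3
  t=5: active resources = [2, 3], total = 5
  t=6: active resources = [2, 6], total = 8
  t=7: active resources = [2, 6, 4], total = 12
  t=8: active resources = [2, 4], total = 6
  t=9: active resources = [2, 4], total = 6
  t=10: active resources = [2, 4], total = 6
  t=11: active resources = [2, 4], total = 6
Peak resource demand = 12

12


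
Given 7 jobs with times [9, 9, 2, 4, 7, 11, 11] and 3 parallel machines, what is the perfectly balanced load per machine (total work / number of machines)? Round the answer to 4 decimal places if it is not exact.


Total processing time = 9 + 9 + 2 + 4 + 7 + 11 + 11 = 53
Number of machines = 3
Ideal balanced load = 53 / 3 = 17.6667

17.6667


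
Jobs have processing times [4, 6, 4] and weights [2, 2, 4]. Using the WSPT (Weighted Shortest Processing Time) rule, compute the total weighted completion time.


Compute p/w ratios and sort ascending (WSPT): [(4, 4), (4, 2), (6, 2)]
Compute weighted completion times:
  Job (p=4,w=4): C=4, w*C=4*4=16
  Job (p=4,w=2): C=8, w*C=2*8=16
  Job (p=6,w=2): C=14, w*C=2*14=28
Total weighted completion time = 60

60


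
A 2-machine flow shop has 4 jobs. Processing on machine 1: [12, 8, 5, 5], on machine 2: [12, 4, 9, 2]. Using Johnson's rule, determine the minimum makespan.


Apply Johnson's rule:
  Group 1 (a <= b): [(3, 5, 9), (1, 12, 12)]
  Group 2 (a > b): [(2, 8, 4), (4, 5, 2)]
Optimal job order: [3, 1, 2, 4]
Schedule:
  Job 3: M1 done at 5, M2 done at 14
  Job 1: M1 done at 17, M2 done at 29
  Job 2: M1 done at 25, M2 done at 33
  Job 4: M1 done at 30, M2 done at 35
Makespan = 35

35


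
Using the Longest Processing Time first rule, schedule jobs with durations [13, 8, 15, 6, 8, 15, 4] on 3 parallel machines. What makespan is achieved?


Sort jobs in decreasing order (LPT): [15, 15, 13, 8, 8, 6, 4]
Assign each job to the least loaded machine:
  Machine 1: jobs [15, 8], load = 23
  Machine 2: jobs [15, 6, 4], load = 25
  Machine 3: jobs [13, 8], load = 21
Makespan = max load = 25

25


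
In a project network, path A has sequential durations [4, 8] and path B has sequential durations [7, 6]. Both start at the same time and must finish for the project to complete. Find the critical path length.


Path A total = 4 + 8 = 12
Path B total = 7 + 6 = 13
Critical path = longest path = max(12, 13) = 13

13


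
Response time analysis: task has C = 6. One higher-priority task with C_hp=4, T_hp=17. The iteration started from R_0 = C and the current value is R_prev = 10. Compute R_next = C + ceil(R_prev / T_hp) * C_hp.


R_next = C + ceil(R_prev / T_hp) * C_hp
ceil(10 / 17) = ceil(0.5882) = 1
Interference = 1 * 4 = 4
R_next = 6 + 4 = 10
R_next = R_prev, so the iteration has converged (response time = 10).

10


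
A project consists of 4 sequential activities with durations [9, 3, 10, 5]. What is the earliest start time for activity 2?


Activity 2 starts after activities 1 through 1 complete.
Predecessor durations: [9]
ES = 9 = 9

9


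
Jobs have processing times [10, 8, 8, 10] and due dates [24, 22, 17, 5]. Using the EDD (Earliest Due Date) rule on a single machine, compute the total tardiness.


Sort by due date (EDD order): [(10, 5), (8, 17), (8, 22), (10, 24)]
Compute completion times and tardiness:
  Job 1: p=10, d=5, C=10, tardiness=max(0,10-5)=5
  Job 2: p=8, d=17, C=18, tardiness=max(0,18-17)=1
  Job 3: p=8, d=22, C=26, tardiness=max(0,26-22)=4
  Job 4: p=10, d=24, C=36, tardiness=max(0,36-24)=12
Total tardiness = 22

22


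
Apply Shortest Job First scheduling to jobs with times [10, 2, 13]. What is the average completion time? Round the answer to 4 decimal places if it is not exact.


SJF order (ascending): [2, 10, 13]
Completion times:
  Job 1: burst=2, C=2
  Job 2: burst=10, C=12
  Job 3: burst=13, C=25
Average completion = 39/3 = 13.0

13.0


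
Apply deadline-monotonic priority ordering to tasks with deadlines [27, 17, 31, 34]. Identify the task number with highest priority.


Sort tasks by relative deadline (ascending):
  Task 2: deadline = 17
  Task 1: deadline = 27
  Task 3: deadline = 31
  Task 4: deadline = 34
Priority order (highest first): [2, 1, 3, 4]
Highest priority task = 2

2


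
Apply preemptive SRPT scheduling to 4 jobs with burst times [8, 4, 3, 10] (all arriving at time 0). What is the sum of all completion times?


Since all jobs arrive at t=0, SRPT equals SPT ordering.
SPT order: [3, 4, 8, 10]
Completion times:
  Job 1: p=3, C=3
  Job 2: p=4, C=7
  Job 3: p=8, C=15
  Job 4: p=10, C=25
Total completion time = 3 + 7 + 15 + 25 = 50

50


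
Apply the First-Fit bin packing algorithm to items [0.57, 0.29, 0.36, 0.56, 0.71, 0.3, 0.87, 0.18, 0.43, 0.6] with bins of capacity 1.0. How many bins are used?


Place items sequentially using First-Fit:
  Item 0.57 -> new Bin 1
  Item 0.29 -> Bin 1 (now 0.86)
  Item 0.36 -> new Bin 2
  Item 0.56 -> Bin 2 (now 0.92)
  Item 0.71 -> new Bin 3
  Item 0.3 -> new Bin 4
  Item 0.87 -> new Bin 5
  Item 0.18 -> Bin 3 (now 0.89)
  Item 0.43 -> Bin 4 (now 0.73)
  Item 0.6 -> new Bin 6
Total bins used = 6

6


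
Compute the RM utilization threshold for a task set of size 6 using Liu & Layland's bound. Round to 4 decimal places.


Compute 2^(1/6) = 1.1224620483
Subtract 1: 1.1224620483 - 1 = 0.1224620483
Multiply by n: 6 * 0.1224620483 = 0.7347722898
Round to 4 dp: 0.7348

0.7348


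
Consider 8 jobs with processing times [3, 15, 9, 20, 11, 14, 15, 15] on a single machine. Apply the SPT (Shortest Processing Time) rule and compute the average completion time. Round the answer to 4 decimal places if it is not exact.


Sort jobs by processing time (SPT order): [3, 9, 11, 14, 15, 15, 15, 20]
Compute completion times sequentially:
  Job 1: processing = 3, completes at 3
  Job 2: processing = 9, completes at 12
  Job 3: processing = 11, completes at 23
  Job 4: processing = 14, completes at 37
  Job 5: processing = 15, completes at 52
  Job 6: processing = 15, completes at 67
  Job 7: processing = 15, completes at 82
  Job 8: processing = 20, completes at 102
Sum of completion times = 378
Average completion time = 378/8 = 47.25

47.25


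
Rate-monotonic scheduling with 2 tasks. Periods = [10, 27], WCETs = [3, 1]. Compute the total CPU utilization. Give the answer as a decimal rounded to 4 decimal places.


Compute individual utilizations (exact fractions):
  Task 1: C/T = 3/10 (approx. 0.3)
  Task 2: C/T = 1/27 (approx. 0.037)
Total utilization U = 3/10 + 1/27 = 91/270
Rounded to 4 decimal places: U = 0.3370
RM (Liu & Layland) bound for 2 tasks = 0.828427; compare with U = 91/270 (approx. 0.337037)
U <= bound, so schedulable by RM sufficient condition.

0.3370


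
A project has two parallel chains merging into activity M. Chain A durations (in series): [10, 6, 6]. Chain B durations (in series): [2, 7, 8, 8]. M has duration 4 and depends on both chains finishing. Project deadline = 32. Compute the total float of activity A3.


Forward pass: ES(A3) = sum of predecessors on chain A = 16
EF = ES + duration = 16 + 6 = 22
Backward pass: LF(M) = deadline = 32; LS(M) = 32 - 4 = 28
LF(A3) = LS(M) - sum(successors on chain A) = 28 - 0 = 28
LS = LF - duration = 28 - 6 = 22
Total float = LS - ES = 22 - 16 = 6

6


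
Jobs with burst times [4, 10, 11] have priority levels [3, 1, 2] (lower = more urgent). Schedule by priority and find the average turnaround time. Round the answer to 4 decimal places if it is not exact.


Sort by priority (ascending = highest first):
Order: [(1, 10), (2, 11), (3, 4)]
Completion times:
  Priority 1, burst=10, C=10
  Priority 2, burst=11, C=21
  Priority 3, burst=4, C=25
Average turnaround = 56/3 = 18.6667

18.6667


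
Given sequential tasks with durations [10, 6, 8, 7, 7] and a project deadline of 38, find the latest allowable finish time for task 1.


LF(activity 1) = deadline - sum of successor durations
Successors: activities 2 through 5 with durations [6, 8, 7, 7]
Sum of successor durations = 28
LF = 38 - 28 = 10

10


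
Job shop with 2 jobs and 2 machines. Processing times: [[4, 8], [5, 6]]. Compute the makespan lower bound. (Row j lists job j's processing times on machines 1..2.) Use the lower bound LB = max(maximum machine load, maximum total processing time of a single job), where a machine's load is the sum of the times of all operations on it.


Machine loads:
  Machine 1: 4 + 5 = 9
  Machine 2: 8 + 6 = 14
Max machine load = 14
Job totals:
  Job 1: 12
  Job 2: 11
Max job total = 12
Lower bound = max(14, 12) = 14

14


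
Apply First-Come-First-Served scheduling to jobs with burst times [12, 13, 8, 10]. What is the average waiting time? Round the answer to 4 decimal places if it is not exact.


FCFS order (as given): [12, 13, 8, 10]
Waiting times:
  Job 1: wait = 0
  Job 2: wait = 12
  Job 3: wait = 25
  Job 4: wait = 33
Sum of waiting times = 70
Average waiting time = 70/4 = 17.5

17.5


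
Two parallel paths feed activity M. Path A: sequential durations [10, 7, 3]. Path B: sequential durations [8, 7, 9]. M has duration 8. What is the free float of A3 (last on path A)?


ES(A3) = sum of predecessors on chain A = 17
EF(A3) = ES + duration = 17 + 3 = 20
Successor of A3 is M. ES(M) = max(sum(A), sum(B)) = max(20, 24) = 24
Free float = ES(successor) - EF(current) = 24 - 20 = 4

4


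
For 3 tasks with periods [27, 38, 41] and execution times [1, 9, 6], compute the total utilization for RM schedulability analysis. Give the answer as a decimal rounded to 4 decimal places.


Compute individual utilizations (exact fractions):
  Task 1: C/T = 1/27 (approx. 0.037)
  Task 2: C/T = 9/38 (approx. 0.2368)
  Task 3: C/T = 6/41 (approx. 0.1463)
Total utilization U = 1/27 + 9/38 + 6/41 = 17677/42066
Rounded to 4 decimal places: U = 0.4202
RM (Liu & Layland) bound for 3 tasks = 0.779763; compare with U = 17677/42066 (approx. 0.420221)
U <= bound, so schedulable by RM sufficient condition.

0.4202


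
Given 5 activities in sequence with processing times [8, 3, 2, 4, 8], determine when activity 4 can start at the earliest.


Activity 4 starts after activities 1 through 3 complete.
Predecessor durations: [8, 3, 2]
ES = 8 + 3 + 2 = 13

13


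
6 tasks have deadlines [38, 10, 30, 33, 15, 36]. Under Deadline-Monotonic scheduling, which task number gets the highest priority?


Sort tasks by relative deadline (ascending):
  Task 2: deadline = 10
  Task 5: deadline = 15
  Task 3: deadline = 30
  Task 4: deadline = 33
  Task 6: deadline = 36
  Task 1: deadline = 38
Priority order (highest first): [2, 5, 3, 4, 6, 1]
Highest priority task = 2

2


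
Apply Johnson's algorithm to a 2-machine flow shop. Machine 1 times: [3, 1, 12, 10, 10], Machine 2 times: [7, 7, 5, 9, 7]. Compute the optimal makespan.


Apply Johnson's rule:
  Group 1 (a <= b): [(2, 1, 7), (1, 3, 7)]
  Group 2 (a > b): [(4, 10, 9), (5, 10, 7), (3, 12, 5)]
Optimal job order: [2, 1, 4, 5, 3]
Schedule:
  Job 2: M1 done at 1, M2 done at 8
  Job 1: M1 done at 4, M2 done at 15
  Job 4: M1 done at 14, M2 done at 24
  Job 5: M1 done at 24, M2 done at 31
  Job 3: M1 done at 36, M2 done at 41
Makespan = 41

41


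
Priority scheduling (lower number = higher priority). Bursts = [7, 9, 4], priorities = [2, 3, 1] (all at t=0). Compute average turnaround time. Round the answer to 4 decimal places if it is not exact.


Sort by priority (ascending = highest first):
Order: [(1, 4), (2, 7), (3, 9)]
Completion times:
  Priority 1, burst=4, C=4
  Priority 2, burst=7, C=11
  Priority 3, burst=9, C=20
Average turnaround = 35/3 = 11.6667

11.6667


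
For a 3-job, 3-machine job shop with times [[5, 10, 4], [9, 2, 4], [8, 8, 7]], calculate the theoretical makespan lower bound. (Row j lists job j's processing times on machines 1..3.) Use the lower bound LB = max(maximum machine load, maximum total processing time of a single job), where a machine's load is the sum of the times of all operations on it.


Machine loads:
  Machine 1: 5 + 9 + 8 = 22
  Machine 2: 10 + 2 + 8 = 20
  Machine 3: 4 + 4 + 7 = 15
Max machine load = 22
Job totals:
  Job 1: 19
  Job 2: 15
  Job 3: 23
Max job total = 23
Lower bound = max(22, 23) = 23

23


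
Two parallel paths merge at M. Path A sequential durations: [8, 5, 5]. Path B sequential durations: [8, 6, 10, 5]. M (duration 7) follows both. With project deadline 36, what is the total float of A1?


Forward pass: ES(A1) = sum of predecessors on chain A = 0
EF = ES + duration = 0 + 8 = 8
Backward pass: LF(M) = deadline = 36; LS(M) = 36 - 7 = 29
LF(A1) = LS(M) - sum(successors on chain A) = 29 - 10 = 19
LS = LF - duration = 19 - 8 = 11
Total float = LS - ES = 11 - 0 = 11

11


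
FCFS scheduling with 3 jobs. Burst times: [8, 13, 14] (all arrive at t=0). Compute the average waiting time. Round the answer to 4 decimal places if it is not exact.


FCFS order (as given): [8, 13, 14]
Waiting times:
  Job 1: wait = 0
  Job 2: wait = 8
  Job 3: wait = 21
Sum of waiting times = 29
Average waiting time = 29/3 = 9.6667

9.6667


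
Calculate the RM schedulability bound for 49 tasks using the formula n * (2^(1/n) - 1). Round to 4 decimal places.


Compute 2^(1/49) = 1.0142463870
Subtract 1: 1.0142463870 - 1 = 0.0142463870
Multiply by n: 49 * 0.0142463870 = 0.6980729630
Round to 4 dp: 0.6981

0.6981


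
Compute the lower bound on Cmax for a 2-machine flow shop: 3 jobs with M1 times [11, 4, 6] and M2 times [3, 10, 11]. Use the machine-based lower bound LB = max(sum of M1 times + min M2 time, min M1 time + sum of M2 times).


LB1 = sum(M1 times) + min(M2 times) = 21 + 3 = 24
LB2 = min(M1 times) + sum(M2 times) = 4 + 24 = 28
Lower bound = max(LB1, LB2) = max(24, 28) = 28

28


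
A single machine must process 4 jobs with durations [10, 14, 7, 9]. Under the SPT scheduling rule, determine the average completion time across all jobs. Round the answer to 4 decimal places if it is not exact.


Sort jobs by processing time (SPT order): [7, 9, 10, 14]
Compute completion times sequentially:
  Job 1: processing = 7, completes at 7
  Job 2: processing = 9, completes at 16
  Job 3: processing = 10, completes at 26
  Job 4: processing = 14, completes at 40
Sum of completion times = 89
Average completion time = 89/4 = 22.25

22.25


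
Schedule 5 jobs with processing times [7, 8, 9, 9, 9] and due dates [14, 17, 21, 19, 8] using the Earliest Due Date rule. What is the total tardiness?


Sort by due date (EDD order): [(9, 8), (7, 14), (8, 17), (9, 19), (9, 21)]
Compute completion times and tardiness:
  Job 1: p=9, d=8, C=9, tardiness=max(0,9-8)=1
  Job 2: p=7, d=14, C=16, tardiness=max(0,16-14)=2
  Job 3: p=8, d=17, C=24, tardiness=max(0,24-17)=7
  Job 4: p=9, d=19, C=33, tardiness=max(0,33-19)=14
  Job 5: p=9, d=21, C=42, tardiness=max(0,42-21)=21
Total tardiness = 45

45


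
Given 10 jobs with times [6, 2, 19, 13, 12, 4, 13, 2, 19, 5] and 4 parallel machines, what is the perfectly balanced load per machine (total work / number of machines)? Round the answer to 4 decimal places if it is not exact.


Total processing time = 6 + 2 + 19 + 13 + 12 + 4 + 13 + 2 + 19 + 5 = 95
Number of machines = 4
Ideal balanced load = 95 / 4 = 23.75

23.75


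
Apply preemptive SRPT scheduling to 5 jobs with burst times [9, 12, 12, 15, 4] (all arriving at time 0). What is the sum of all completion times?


Since all jobs arrive at t=0, SRPT equals SPT ordering.
SPT order: [4, 9, 12, 12, 15]
Completion times:
  Job 1: p=4, C=4
  Job 2: p=9, C=13
  Job 3: p=12, C=25
  Job 4: p=12, C=37
  Job 5: p=15, C=52
Total completion time = 4 + 13 + 25 + 37 + 52 = 131

131


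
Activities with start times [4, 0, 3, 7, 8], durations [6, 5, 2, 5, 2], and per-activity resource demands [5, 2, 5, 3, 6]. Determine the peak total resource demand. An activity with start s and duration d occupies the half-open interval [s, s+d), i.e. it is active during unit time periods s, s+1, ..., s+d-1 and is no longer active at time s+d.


Each activity i is active on [start_i, start_i + duration_i).
Compute total resource usage per time slot:
  t=0: active resources = [2], total = 2
  t=1: active resources = [2], total = 2
  t=2: active resources = [2], total = 2
  t=3: active resources = [2, 5], total = 7
  t=4: active resources = [5, 2, 5], total = 12
  t=5: active resources = [5], total = 5
  t=6: active resources = [5], total = 5
  t=7: active resources = [5, 3], total = 8
  t=8: active resources = [5, 3, 6], total = 14
  t=9: active resources = [5, 3, 6], total = 14
  t=10: active resources = [3], total = 3
  t=11: active resources = [3], total = 3
Peak resource demand = 14

14


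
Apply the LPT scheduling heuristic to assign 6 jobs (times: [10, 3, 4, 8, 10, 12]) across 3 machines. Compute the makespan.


Sort jobs in decreasing order (LPT): [12, 10, 10, 8, 4, 3]
Assign each job to the least loaded machine:
  Machine 1: jobs [12, 3], load = 15
  Machine 2: jobs [10, 8], load = 18
  Machine 3: jobs [10, 4], load = 14
Makespan = max load = 18

18


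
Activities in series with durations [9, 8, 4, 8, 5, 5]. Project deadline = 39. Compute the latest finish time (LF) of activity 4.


LF(activity 4) = deadline - sum of successor durations
Successors: activities 5 through 6 with durations [5, 5]
Sum of successor durations = 10
LF = 39 - 10 = 29

29


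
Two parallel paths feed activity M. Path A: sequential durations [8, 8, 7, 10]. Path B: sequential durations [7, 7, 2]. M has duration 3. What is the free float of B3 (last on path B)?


ES(B3) = sum of predecessors on chain B = 14
EF(B3) = ES + duration = 14 + 2 = 16
Successor of B3 is M. ES(M) = max(sum(A), sum(B)) = max(33, 16) = 33
Free float = ES(successor) - EF(current) = 33 - 16 = 17

17


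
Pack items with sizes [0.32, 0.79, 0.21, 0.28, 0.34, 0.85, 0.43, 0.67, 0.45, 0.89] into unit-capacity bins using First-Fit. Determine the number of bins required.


Place items sequentially using First-Fit:
  Item 0.32 -> new Bin 1
  Item 0.79 -> new Bin 2
  Item 0.21 -> Bin 1 (now 0.53)
  Item 0.28 -> Bin 1 (now 0.81)
  Item 0.34 -> new Bin 3
  Item 0.85 -> new Bin 4
  Item 0.43 -> Bin 3 (now 0.77)
  Item 0.67 -> new Bin 5
  Item 0.45 -> new Bin 6
  Item 0.89 -> new Bin 7
Total bins used = 7

7


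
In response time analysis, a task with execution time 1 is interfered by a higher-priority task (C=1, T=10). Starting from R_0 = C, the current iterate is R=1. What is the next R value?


R_next = C + ceil(R_prev / T_hp) * C_hp
ceil(1 / 10) = ceil(0.1) = 1
Interference = 1 * 1 = 1
R_next = 1 + 1 = 2

2


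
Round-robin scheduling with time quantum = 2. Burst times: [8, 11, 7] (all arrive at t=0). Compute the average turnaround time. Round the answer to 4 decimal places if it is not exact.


Time quantum = 2
Execution trace:
  J1 runs 2 units, time = 2
  J2 runs 2 units, time = 4
  J3 runs 2 units, time = 6
  J1 runs 2 units, time = 8
  J2 runs 2 units, time = 10
  J3 runs 2 units, time = 12
  J1 runs 2 units, time = 14
  J2 runs 2 units, time = 16
  J3 runs 2 units, time = 18
  J1 runs 2 units, time = 20
  J2 runs 2 units, time = 22
  J3 runs 1 units, time = 23
  J2 runs 2 units, time = 25
  J2 runs 1 units, time = 26
Finish times: [20, 26, 23]
Average turnaround = 69/3 = 23.0

23.0


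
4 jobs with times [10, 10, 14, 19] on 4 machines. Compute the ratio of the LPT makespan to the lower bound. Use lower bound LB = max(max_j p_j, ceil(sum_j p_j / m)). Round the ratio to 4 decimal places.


LPT order: [19, 14, 10, 10]
Machine loads after assignment: [19, 14, 10, 10]
LPT makespan = 19
Lower bound = max(max_job, ceil(total/4)) = max(19, 14) = 19
Ratio = 19 / 19 = 1.0

1.0


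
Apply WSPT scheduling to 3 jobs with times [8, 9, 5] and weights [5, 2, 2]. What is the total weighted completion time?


Compute p/w ratios and sort ascending (WSPT): [(8, 5), (5, 2), (9, 2)]
Compute weighted completion times:
  Job (p=8,w=5): C=8, w*C=5*8=40
  Job (p=5,w=2): C=13, w*C=2*13=26
  Job (p=9,w=2): C=22, w*C=2*22=44
Total weighted completion time = 110

110


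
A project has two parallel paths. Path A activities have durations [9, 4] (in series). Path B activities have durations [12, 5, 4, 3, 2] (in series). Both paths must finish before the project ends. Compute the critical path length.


Path A total = 9 + 4 = 13
Path B total = 12 + 5 + 4 + 3 + 2 = 26
Critical path = longest path = max(13, 26) = 26

26


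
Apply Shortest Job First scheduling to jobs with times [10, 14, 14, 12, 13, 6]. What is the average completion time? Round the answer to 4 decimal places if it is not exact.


SJF order (ascending): [6, 10, 12, 13, 14, 14]
Completion times:
  Job 1: burst=6, C=6
  Job 2: burst=10, C=16
  Job 3: burst=12, C=28
  Job 4: burst=13, C=41
  Job 5: burst=14, C=55
  Job 6: burst=14, C=69
Average completion = 215/6 = 35.8333

35.8333


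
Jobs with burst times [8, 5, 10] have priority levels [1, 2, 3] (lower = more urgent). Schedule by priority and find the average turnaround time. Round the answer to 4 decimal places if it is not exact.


Sort by priority (ascending = highest first):
Order: [(1, 8), (2, 5), (3, 10)]
Completion times:
  Priority 1, burst=8, C=8
  Priority 2, burst=5, C=13
  Priority 3, burst=10, C=23
Average turnaround = 44/3 = 14.6667

14.6667


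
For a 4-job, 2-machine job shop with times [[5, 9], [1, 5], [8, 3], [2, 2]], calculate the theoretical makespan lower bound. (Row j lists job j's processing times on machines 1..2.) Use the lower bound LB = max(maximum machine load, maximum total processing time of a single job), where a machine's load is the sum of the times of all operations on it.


Machine loads:
  Machine 1: 5 + 1 + 8 + 2 = 16
  Machine 2: 9 + 5 + 3 + 2 = 19
Max machine load = 19
Job totals:
  Job 1: 14
  Job 2: 6
  Job 3: 11
  Job 4: 4
Max job total = 14
Lower bound = max(19, 14) = 19

19


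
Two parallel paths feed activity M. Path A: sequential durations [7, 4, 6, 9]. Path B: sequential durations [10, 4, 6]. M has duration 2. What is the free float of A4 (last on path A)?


ES(A4) = sum of predecessors on chain A = 17
EF(A4) = ES + duration = 17 + 9 = 26
Successor of A4 is M. ES(M) = max(sum(A), sum(B)) = max(26, 20) = 26
Free float = ES(successor) - EF(current) = 26 - 26 = 0

0


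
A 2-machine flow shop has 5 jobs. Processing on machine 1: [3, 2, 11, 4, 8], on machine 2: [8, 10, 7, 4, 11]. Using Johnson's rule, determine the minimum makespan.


Apply Johnson's rule:
  Group 1 (a <= b): [(2, 2, 10), (1, 3, 8), (4, 4, 4), (5, 8, 11)]
  Group 2 (a > b): [(3, 11, 7)]
Optimal job order: [2, 1, 4, 5, 3]
Schedule:
  Job 2: M1 done at 2, M2 done at 12
  Job 1: M1 done at 5, M2 done at 20
  Job 4: M1 done at 9, M2 done at 24
  Job 5: M1 done at 17, M2 done at 35
  Job 3: M1 done at 28, M2 done at 42
Makespan = 42

42


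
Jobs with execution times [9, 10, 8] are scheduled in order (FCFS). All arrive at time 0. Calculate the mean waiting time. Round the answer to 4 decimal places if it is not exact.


FCFS order (as given): [9, 10, 8]
Waiting times:
  Job 1: wait = 0
  Job 2: wait = 9
  Job 3: wait = 19
Sum of waiting times = 28
Average waiting time = 28/3 = 9.3333

9.3333


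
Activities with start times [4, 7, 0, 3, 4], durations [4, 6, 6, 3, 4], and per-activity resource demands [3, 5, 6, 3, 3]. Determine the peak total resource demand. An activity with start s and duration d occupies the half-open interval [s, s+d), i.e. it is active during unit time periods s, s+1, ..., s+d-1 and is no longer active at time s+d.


Each activity i is active on [start_i, start_i + duration_i).
Compute total resource usage per time slot:
  t=0: active resources = [6], total = 6
  t=1: active resources = [6], total = 6
  t=2: active resources = [6], total = 6
  t=3: active resources = [6, 3], total = 9
  t=4: active resources = [3, 6, 3, 3], total = 15
  t=5: active resources = [3, 6, 3, 3], total = 15
  t=6: active resources = [3, 3], total = 6
  t=7: active resources = [3, 5, 3], total = 11
  t=8: active resources = [5], total = 5
  t=9: active resources = [5], total = 5
  t=10: active resources = [5], total = 5
  t=11: active resources = [5], total = 5
  t=12: active resources = [5], total = 5
Peak resource demand = 15

15


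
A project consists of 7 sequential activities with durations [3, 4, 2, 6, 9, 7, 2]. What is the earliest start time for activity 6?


Activity 6 starts after activities 1 through 5 complete.
Predecessor durations: [3, 4, 2, 6, 9]
ES = 3 + 4 + 2 + 6 + 9 = 24

24


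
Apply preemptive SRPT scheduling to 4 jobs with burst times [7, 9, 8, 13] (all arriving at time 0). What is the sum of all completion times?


Since all jobs arrive at t=0, SRPT equals SPT ordering.
SPT order: [7, 8, 9, 13]
Completion times:
  Job 1: p=7, C=7
  Job 2: p=8, C=15
  Job 3: p=9, C=24
  Job 4: p=13, C=37
Total completion time = 7 + 15 + 24 + 37 = 83

83


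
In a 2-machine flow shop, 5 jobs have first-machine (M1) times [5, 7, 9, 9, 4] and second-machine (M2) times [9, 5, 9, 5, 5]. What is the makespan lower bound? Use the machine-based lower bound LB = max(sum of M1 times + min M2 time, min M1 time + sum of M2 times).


LB1 = sum(M1 times) + min(M2 times) = 34 + 5 = 39
LB2 = min(M1 times) + sum(M2 times) = 4 + 33 = 37
Lower bound = max(LB1, LB2) = max(39, 37) = 39

39


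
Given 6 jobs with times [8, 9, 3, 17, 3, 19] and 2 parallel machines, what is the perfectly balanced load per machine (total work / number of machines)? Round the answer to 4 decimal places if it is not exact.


Total processing time = 8 + 9 + 3 + 17 + 3 + 19 = 59
Number of machines = 2
Ideal balanced load = 59 / 2 = 29.5

29.5


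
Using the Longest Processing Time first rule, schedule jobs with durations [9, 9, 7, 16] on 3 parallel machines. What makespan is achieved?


Sort jobs in decreasing order (LPT): [16, 9, 9, 7]
Assign each job to the least loaded machine:
  Machine 1: jobs [16], load = 16
  Machine 2: jobs [9, 7], load = 16
  Machine 3: jobs [9], load = 9
Makespan = max load = 16

16


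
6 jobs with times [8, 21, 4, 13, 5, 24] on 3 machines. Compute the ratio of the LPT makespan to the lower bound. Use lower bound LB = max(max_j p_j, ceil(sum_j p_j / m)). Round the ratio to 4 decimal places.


LPT order: [24, 21, 13, 8, 5, 4]
Machine loads after assignment: [24, 26, 25]
LPT makespan = 26
Lower bound = max(max_job, ceil(total/3)) = max(24, 25) = 25
Ratio = 26 / 25 = 1.04

1.04


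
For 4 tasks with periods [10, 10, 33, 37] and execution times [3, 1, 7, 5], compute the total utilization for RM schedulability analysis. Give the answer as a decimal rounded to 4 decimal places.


Compute individual utilizations (exact fractions):
  Task 1: C/T = 3/10 (approx. 0.3)
  Task 2: C/T = 1/10 (approx. 0.1)
  Task 3: C/T = 7/33 (approx. 0.2121)
  Task 4: C/T = 5/37 (approx. 0.1351)
Total utilization U = 3/10 + 1/10 + 7/33 + 5/37 = 4562/6105
Rounded to 4 decimal places: U = 0.7473
RM (Liu & Layland) bound for 4 tasks = 0.756828; compare with U = 4562/6105 (approx. 0.747256)
U <= bound, so schedulable by RM sufficient condition.

0.7473


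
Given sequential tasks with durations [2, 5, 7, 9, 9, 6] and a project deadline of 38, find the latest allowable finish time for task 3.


LF(activity 3) = deadline - sum of successor durations
Successors: activities 4 through 6 with durations [9, 9, 6]
Sum of successor durations = 24
LF = 38 - 24 = 14

14


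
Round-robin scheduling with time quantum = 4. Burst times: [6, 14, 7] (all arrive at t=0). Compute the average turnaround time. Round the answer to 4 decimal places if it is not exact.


Time quantum = 4
Execution trace:
  J1 runs 4 units, time = 4
  J2 runs 4 units, time = 8
  J3 runs 4 units, time = 12
  J1 runs 2 units, time = 14
  J2 runs 4 units, time = 18
  J3 runs 3 units, time = 21
  J2 runs 4 units, time = 25
  J2 runs 2 units, time = 27
Finish times: [14, 27, 21]
Average turnaround = 62/3 = 20.6667

20.6667


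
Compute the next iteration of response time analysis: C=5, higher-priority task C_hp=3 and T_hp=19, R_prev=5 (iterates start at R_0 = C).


R_next = C + ceil(R_prev / T_hp) * C_hp
ceil(5 / 19) = ceil(0.2632) = 1
Interference = 1 * 3 = 3
R_next = 5 + 3 = 8

8


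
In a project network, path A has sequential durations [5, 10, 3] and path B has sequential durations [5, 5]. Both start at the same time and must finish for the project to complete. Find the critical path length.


Path A total = 5 + 10 + 3 = 18
Path B total = 5 + 5 = 10
Critical path = longest path = max(18, 10) = 18

18


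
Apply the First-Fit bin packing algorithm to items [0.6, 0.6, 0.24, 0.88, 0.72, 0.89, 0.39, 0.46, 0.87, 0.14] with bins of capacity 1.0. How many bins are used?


Place items sequentially using First-Fit:
  Item 0.6 -> new Bin 1
  Item 0.6 -> new Bin 2
  Item 0.24 -> Bin 1 (now 0.84)
  Item 0.88 -> new Bin 3
  Item 0.72 -> new Bin 4
  Item 0.89 -> new Bin 5
  Item 0.39 -> Bin 2 (now 0.99)
  Item 0.46 -> new Bin 6
  Item 0.87 -> new Bin 7
  Item 0.14 -> Bin 1 (now 0.98)
Total bins used = 7

7


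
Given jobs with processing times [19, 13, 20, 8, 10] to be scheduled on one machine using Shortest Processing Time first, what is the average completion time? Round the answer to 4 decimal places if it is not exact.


Sort jobs by processing time (SPT order): [8, 10, 13, 19, 20]
Compute completion times sequentially:
  Job 1: processing = 8, completes at 8
  Job 2: processing = 10, completes at 18
  Job 3: processing = 13, completes at 31
  Job 4: processing = 19, completes at 50
  Job 5: processing = 20, completes at 70
Sum of completion times = 177
Average completion time = 177/5 = 35.4

35.4


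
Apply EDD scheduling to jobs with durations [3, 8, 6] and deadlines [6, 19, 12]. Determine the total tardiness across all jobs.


Sort by due date (EDD order): [(3, 6), (6, 12), (8, 19)]
Compute completion times and tardiness:
  Job 1: p=3, d=6, C=3, tardiness=max(0,3-6)=0
  Job 2: p=6, d=12, C=9, tardiness=max(0,9-12)=0
  Job 3: p=8, d=19, C=17, tardiness=max(0,17-19)=0
Total tardiness = 0

0


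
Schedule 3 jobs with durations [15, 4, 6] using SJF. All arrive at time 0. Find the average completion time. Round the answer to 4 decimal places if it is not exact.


SJF order (ascending): [4, 6, 15]
Completion times:
  Job 1: burst=4, C=4
  Job 2: burst=6, C=10
  Job 3: burst=15, C=25
Average completion = 39/3 = 13.0

13.0


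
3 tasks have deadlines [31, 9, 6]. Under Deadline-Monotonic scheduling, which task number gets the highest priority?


Sort tasks by relative deadline (ascending):
  Task 3: deadline = 6
  Task 2: deadline = 9
  Task 1: deadline = 31
Priority order (highest first): [3, 2, 1]
Highest priority task = 3

3


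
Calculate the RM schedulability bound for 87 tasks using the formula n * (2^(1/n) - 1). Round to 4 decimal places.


Compute 2^(1/87) = 1.0079990316
Subtract 1: 1.0079990316 - 1 = 0.0079990316
Multiply by n: 87 * 0.0079990316 = 0.6959157492
Round to 4 dp: 0.6959

0.6959


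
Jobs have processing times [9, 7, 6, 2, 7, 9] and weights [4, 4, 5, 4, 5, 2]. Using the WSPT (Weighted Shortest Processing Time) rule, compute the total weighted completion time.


Compute p/w ratios and sort ascending (WSPT): [(2, 4), (6, 5), (7, 5), (7, 4), (9, 4), (9, 2)]
Compute weighted completion times:
  Job (p=2,w=4): C=2, w*C=4*2=8
  Job (p=6,w=5): C=8, w*C=5*8=40
  Job (p=7,w=5): C=15, w*C=5*15=75
  Job (p=7,w=4): C=22, w*C=4*22=88
  Job (p=9,w=4): C=31, w*C=4*31=124
  Job (p=9,w=2): C=40, w*C=2*40=80
Total weighted completion time = 415

415


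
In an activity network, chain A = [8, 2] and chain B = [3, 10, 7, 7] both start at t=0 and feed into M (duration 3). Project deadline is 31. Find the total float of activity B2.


Forward pass: ES(B2) = sum of predecessors on chain B = 3
EF = ES + duration = 3 + 10 = 13
Backward pass: LF(M) = deadline = 31; LS(M) = 31 - 3 = 28
LF(B2) = LS(M) - sum(successors on chain B) = 28 - 14 = 14
LS = LF - duration = 14 - 10 = 4
Total float = LS - ES = 4 - 3 = 1

1


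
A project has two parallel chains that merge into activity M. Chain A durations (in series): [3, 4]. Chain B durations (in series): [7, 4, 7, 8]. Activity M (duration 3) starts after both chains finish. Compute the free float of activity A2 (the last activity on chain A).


ES(A2) = sum of predecessors on chain A = 3
EF(A2) = ES + duration = 3 + 4 = 7
Successor of A2 is M. ES(M) = max(sum(A), sum(B)) = max(7, 26) = 26
Free float = ES(successor) - EF(current) = 26 - 7 = 19

19


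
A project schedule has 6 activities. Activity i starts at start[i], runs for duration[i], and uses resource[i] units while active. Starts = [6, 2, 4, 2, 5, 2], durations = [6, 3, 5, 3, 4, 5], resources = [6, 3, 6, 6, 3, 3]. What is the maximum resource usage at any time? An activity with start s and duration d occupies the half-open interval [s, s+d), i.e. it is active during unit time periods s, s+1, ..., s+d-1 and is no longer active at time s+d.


Each activity i is active on [start_i, start_i + duration_i).
Compute total resource usage per time slot:
  t=0: active resources = [], total = 0
  t=1: active resources = [], total = 0
  t=2: active resources = [3, 6, 3], total = 12
  t=3: active resources = [3, 6, 3], total = 12
  t=4: active resources = [3, 6, 6, 3], total = 18
  t=5: active resources = [6, 3, 3], total = 12
  t=6: active resources = [6, 6, 3, 3], total = 18
  t=7: active resources = [6, 6, 3], total = 15
  t=8: active resources = [6, 6, 3], total = 15
  t=9: active resources = [6], total = 6
  t=10: active resources = [6], total = 6
  t=11: active resources = [6], total = 6
Peak resource demand = 18

18
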